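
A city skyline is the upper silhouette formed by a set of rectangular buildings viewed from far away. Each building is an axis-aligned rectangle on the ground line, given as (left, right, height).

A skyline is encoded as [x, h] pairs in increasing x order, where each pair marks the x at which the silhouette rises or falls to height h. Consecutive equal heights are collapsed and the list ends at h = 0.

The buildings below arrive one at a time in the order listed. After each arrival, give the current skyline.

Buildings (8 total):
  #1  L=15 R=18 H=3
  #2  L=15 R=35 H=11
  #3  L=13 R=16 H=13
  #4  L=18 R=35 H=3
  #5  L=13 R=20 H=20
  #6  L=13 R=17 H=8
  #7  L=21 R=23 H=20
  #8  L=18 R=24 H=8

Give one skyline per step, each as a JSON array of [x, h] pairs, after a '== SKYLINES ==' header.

== SKYLINES ==
[[15,3],[18,0]]
[[15,11],[35,0]]
[[13,13],[16,11],[35,0]]
[[13,13],[16,11],[35,0]]
[[13,20],[20,11],[35,0]]
[[13,20],[20,11],[35,0]]
[[13,20],[20,11],[21,20],[23,11],[35,0]]
[[13,20],[20,11],[21,20],[23,11],[35,0]]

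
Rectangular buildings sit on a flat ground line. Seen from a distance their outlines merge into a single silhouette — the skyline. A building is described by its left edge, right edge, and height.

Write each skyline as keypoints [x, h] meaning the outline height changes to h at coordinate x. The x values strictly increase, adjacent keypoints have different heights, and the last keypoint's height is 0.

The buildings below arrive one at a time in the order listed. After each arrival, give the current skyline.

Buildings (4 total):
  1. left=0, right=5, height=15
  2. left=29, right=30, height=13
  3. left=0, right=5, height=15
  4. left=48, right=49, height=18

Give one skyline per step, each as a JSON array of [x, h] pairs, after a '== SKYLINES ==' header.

== SKYLINES ==
[[0,15],[5,0]]
[[0,15],[5,0],[29,13],[30,0]]
[[0,15],[5,0],[29,13],[30,0]]
[[0,15],[5,0],[29,13],[30,0],[48,18],[49,0]]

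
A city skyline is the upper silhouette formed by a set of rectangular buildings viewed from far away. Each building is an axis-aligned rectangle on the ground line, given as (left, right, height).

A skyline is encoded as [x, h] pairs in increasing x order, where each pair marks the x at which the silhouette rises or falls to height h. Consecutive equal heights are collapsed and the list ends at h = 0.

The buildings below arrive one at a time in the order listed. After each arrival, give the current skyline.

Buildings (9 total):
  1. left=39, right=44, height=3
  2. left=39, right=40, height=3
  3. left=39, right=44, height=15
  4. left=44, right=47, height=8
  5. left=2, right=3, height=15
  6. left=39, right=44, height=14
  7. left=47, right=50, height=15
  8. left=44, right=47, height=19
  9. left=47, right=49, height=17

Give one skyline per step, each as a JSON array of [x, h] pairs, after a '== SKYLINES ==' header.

== SKYLINES ==
[[39,3],[44,0]]
[[39,3],[44,0]]
[[39,15],[44,0]]
[[39,15],[44,8],[47,0]]
[[2,15],[3,0],[39,15],[44,8],[47,0]]
[[2,15],[3,0],[39,15],[44,8],[47,0]]
[[2,15],[3,0],[39,15],[44,8],[47,15],[50,0]]
[[2,15],[3,0],[39,15],[44,19],[47,15],[50,0]]
[[2,15],[3,0],[39,15],[44,19],[47,17],[49,15],[50,0]]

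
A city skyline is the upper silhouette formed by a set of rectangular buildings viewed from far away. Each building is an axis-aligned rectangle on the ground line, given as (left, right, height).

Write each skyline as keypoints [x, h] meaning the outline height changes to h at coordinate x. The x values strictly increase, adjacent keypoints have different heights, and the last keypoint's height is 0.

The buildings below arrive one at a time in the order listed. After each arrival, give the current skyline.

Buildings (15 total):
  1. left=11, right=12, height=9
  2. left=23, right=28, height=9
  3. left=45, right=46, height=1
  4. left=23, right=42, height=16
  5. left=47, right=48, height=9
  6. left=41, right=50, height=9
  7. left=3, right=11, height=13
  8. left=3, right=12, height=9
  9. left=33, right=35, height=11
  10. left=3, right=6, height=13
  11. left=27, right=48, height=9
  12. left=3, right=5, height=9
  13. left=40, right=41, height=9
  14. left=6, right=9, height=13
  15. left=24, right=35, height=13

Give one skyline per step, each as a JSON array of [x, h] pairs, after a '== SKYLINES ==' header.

== SKYLINES ==
[[11,9],[12,0]]
[[11,9],[12,0],[23,9],[28,0]]
[[11,9],[12,0],[23,9],[28,0],[45,1],[46,0]]
[[11,9],[12,0],[23,16],[42,0],[45,1],[46,0]]
[[11,9],[12,0],[23,16],[42,0],[45,1],[46,0],[47,9],[48,0]]
[[11,9],[12,0],[23,16],[42,9],[50,0]]
[[3,13],[11,9],[12,0],[23,16],[42,9],[50,0]]
[[3,13],[11,9],[12,0],[23,16],[42,9],[50,0]]
[[3,13],[11,9],[12,0],[23,16],[42,9],[50,0]]
[[3,13],[11,9],[12,0],[23,16],[42,9],[50,0]]
[[3,13],[11,9],[12,0],[23,16],[42,9],[50,0]]
[[3,13],[11,9],[12,0],[23,16],[42,9],[50,0]]
[[3,13],[11,9],[12,0],[23,16],[42,9],[50,0]]
[[3,13],[11,9],[12,0],[23,16],[42,9],[50,0]]
[[3,13],[11,9],[12,0],[23,16],[42,9],[50,0]]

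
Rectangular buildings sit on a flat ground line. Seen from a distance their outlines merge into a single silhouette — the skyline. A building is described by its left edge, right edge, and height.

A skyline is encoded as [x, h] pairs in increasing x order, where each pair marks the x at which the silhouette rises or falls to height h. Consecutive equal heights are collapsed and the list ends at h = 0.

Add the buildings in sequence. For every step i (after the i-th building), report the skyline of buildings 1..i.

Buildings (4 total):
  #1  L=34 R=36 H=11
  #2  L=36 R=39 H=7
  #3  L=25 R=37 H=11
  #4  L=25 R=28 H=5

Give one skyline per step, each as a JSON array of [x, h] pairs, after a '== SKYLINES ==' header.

== SKYLINES ==
[[34,11],[36,0]]
[[34,11],[36,7],[39,0]]
[[25,11],[37,7],[39,0]]
[[25,11],[37,7],[39,0]]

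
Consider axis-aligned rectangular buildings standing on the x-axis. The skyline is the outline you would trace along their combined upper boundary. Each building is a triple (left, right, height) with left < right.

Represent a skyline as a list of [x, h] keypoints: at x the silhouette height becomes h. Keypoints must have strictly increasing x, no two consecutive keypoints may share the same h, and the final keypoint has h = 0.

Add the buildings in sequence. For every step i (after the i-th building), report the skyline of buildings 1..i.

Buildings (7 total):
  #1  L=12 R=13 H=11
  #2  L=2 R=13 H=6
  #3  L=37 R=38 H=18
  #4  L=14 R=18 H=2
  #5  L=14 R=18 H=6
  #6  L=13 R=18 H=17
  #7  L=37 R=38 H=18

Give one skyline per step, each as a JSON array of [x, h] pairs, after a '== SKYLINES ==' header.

== SKYLINES ==
[[12,11],[13,0]]
[[2,6],[12,11],[13,0]]
[[2,6],[12,11],[13,0],[37,18],[38,0]]
[[2,6],[12,11],[13,0],[14,2],[18,0],[37,18],[38,0]]
[[2,6],[12,11],[13,0],[14,6],[18,0],[37,18],[38,0]]
[[2,6],[12,11],[13,17],[18,0],[37,18],[38,0]]
[[2,6],[12,11],[13,17],[18,0],[37,18],[38,0]]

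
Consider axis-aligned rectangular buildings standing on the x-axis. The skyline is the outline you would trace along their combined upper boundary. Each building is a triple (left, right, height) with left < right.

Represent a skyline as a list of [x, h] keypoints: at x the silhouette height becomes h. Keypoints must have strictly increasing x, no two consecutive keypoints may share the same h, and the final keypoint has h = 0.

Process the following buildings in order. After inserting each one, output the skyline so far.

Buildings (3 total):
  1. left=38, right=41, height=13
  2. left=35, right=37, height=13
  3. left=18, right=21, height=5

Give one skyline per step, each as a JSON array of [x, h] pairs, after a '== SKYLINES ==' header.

== SKYLINES ==
[[38,13],[41,0]]
[[35,13],[37,0],[38,13],[41,0]]
[[18,5],[21,0],[35,13],[37,0],[38,13],[41,0]]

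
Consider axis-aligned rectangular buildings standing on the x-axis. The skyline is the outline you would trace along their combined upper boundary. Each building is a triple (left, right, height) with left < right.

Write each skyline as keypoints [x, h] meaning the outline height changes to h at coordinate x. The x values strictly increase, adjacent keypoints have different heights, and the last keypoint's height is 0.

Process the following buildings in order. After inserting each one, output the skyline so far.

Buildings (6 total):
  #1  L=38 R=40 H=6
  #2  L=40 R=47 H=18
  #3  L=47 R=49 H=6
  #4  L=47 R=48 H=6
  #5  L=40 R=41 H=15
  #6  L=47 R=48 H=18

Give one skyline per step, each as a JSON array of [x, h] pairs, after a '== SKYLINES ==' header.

== SKYLINES ==
[[38,6],[40,0]]
[[38,6],[40,18],[47,0]]
[[38,6],[40,18],[47,6],[49,0]]
[[38,6],[40,18],[47,6],[49,0]]
[[38,6],[40,18],[47,6],[49,0]]
[[38,6],[40,18],[48,6],[49,0]]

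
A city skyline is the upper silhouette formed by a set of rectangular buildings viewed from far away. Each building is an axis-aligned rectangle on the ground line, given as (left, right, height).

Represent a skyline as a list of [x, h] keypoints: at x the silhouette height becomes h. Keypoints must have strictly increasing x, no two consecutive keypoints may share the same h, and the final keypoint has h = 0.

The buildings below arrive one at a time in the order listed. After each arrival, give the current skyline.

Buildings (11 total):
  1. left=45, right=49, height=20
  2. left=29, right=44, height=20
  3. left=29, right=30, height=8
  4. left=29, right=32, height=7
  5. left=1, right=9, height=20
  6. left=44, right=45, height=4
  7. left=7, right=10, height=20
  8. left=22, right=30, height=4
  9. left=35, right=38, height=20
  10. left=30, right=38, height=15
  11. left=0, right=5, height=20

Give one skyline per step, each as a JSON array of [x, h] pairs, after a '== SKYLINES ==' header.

== SKYLINES ==
[[45,20],[49,0]]
[[29,20],[44,0],[45,20],[49,0]]
[[29,20],[44,0],[45,20],[49,0]]
[[29,20],[44,0],[45,20],[49,0]]
[[1,20],[9,0],[29,20],[44,0],[45,20],[49,0]]
[[1,20],[9,0],[29,20],[44,4],[45,20],[49,0]]
[[1,20],[10,0],[29,20],[44,4],[45,20],[49,0]]
[[1,20],[10,0],[22,4],[29,20],[44,4],[45,20],[49,0]]
[[1,20],[10,0],[22,4],[29,20],[44,4],[45,20],[49,0]]
[[1,20],[10,0],[22,4],[29,20],[44,4],[45,20],[49,0]]
[[0,20],[10,0],[22,4],[29,20],[44,4],[45,20],[49,0]]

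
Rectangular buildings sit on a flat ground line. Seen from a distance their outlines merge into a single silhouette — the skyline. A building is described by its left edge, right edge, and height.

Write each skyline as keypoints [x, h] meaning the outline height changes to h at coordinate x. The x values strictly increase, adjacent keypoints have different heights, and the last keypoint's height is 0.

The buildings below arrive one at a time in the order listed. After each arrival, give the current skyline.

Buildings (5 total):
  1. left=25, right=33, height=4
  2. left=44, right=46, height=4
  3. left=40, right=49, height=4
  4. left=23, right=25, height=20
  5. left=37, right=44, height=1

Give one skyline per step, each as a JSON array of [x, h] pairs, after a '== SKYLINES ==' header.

== SKYLINES ==
[[25,4],[33,0]]
[[25,4],[33,0],[44,4],[46,0]]
[[25,4],[33,0],[40,4],[49,0]]
[[23,20],[25,4],[33,0],[40,4],[49,0]]
[[23,20],[25,4],[33,0],[37,1],[40,4],[49,0]]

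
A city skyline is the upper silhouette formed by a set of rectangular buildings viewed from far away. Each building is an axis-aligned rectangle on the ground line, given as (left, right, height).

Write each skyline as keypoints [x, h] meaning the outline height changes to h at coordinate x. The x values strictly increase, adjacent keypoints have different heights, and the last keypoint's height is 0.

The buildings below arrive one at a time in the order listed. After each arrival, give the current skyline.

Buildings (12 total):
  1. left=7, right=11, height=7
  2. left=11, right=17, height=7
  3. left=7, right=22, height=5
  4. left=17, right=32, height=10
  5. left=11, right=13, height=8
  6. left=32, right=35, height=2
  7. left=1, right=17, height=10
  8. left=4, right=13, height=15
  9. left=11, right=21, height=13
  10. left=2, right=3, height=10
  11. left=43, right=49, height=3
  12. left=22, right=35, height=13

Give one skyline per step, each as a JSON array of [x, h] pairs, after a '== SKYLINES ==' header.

== SKYLINES ==
[[7,7],[11,0]]
[[7,7],[17,0]]
[[7,7],[17,5],[22,0]]
[[7,7],[17,10],[32,0]]
[[7,7],[11,8],[13,7],[17,10],[32,0]]
[[7,7],[11,8],[13,7],[17,10],[32,2],[35,0]]
[[1,10],[32,2],[35,0]]
[[1,10],[4,15],[13,10],[32,2],[35,0]]
[[1,10],[4,15],[13,13],[21,10],[32,2],[35,0]]
[[1,10],[4,15],[13,13],[21,10],[32,2],[35,0]]
[[1,10],[4,15],[13,13],[21,10],[32,2],[35,0],[43,3],[49,0]]
[[1,10],[4,15],[13,13],[21,10],[22,13],[35,0],[43,3],[49,0]]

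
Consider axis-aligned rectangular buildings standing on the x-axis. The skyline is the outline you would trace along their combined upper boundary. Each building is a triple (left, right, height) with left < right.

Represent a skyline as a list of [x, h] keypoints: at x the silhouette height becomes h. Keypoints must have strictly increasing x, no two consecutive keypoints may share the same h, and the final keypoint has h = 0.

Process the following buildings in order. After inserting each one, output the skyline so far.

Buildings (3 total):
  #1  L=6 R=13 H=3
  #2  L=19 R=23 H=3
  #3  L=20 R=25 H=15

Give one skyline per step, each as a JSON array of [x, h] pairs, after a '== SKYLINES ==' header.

== SKYLINES ==
[[6,3],[13,0]]
[[6,3],[13,0],[19,3],[23,0]]
[[6,3],[13,0],[19,3],[20,15],[25,0]]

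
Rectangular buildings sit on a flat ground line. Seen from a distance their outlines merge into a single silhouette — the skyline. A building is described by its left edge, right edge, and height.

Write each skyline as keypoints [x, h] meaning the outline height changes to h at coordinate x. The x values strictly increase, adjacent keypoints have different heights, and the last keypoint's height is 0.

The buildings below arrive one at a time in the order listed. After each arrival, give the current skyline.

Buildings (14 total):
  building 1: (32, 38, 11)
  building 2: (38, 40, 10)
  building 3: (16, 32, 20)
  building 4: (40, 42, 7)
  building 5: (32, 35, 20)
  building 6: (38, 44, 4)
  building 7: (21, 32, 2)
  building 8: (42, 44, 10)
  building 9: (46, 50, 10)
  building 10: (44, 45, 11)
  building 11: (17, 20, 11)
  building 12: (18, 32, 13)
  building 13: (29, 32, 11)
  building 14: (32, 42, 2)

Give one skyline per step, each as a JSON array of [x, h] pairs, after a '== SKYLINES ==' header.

== SKYLINES ==
[[32,11],[38,0]]
[[32,11],[38,10],[40,0]]
[[16,20],[32,11],[38,10],[40,0]]
[[16,20],[32,11],[38,10],[40,7],[42,0]]
[[16,20],[35,11],[38,10],[40,7],[42,0]]
[[16,20],[35,11],[38,10],[40,7],[42,4],[44,0]]
[[16,20],[35,11],[38,10],[40,7],[42,4],[44,0]]
[[16,20],[35,11],[38,10],[40,7],[42,10],[44,0]]
[[16,20],[35,11],[38,10],[40,7],[42,10],[44,0],[46,10],[50,0]]
[[16,20],[35,11],[38,10],[40,7],[42,10],[44,11],[45,0],[46,10],[50,0]]
[[16,20],[35,11],[38,10],[40,7],[42,10],[44,11],[45,0],[46,10],[50,0]]
[[16,20],[35,11],[38,10],[40,7],[42,10],[44,11],[45,0],[46,10],[50,0]]
[[16,20],[35,11],[38,10],[40,7],[42,10],[44,11],[45,0],[46,10],[50,0]]
[[16,20],[35,11],[38,10],[40,7],[42,10],[44,11],[45,0],[46,10],[50,0]]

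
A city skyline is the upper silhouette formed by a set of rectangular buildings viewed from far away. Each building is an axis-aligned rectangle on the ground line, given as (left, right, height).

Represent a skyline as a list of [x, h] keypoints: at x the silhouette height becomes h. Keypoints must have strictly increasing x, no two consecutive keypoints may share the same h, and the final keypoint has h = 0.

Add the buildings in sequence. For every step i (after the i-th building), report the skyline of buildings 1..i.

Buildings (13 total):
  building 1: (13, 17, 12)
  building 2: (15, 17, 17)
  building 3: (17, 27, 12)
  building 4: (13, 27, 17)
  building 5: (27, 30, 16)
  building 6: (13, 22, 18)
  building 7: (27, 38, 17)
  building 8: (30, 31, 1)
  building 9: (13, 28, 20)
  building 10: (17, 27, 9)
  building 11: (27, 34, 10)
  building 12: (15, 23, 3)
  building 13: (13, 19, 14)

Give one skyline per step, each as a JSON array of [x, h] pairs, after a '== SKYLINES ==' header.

== SKYLINES ==
[[13,12],[17,0]]
[[13,12],[15,17],[17,0]]
[[13,12],[15,17],[17,12],[27,0]]
[[13,17],[27,0]]
[[13,17],[27,16],[30,0]]
[[13,18],[22,17],[27,16],[30,0]]
[[13,18],[22,17],[38,0]]
[[13,18],[22,17],[38,0]]
[[13,20],[28,17],[38,0]]
[[13,20],[28,17],[38,0]]
[[13,20],[28,17],[38,0]]
[[13,20],[28,17],[38,0]]
[[13,20],[28,17],[38,0]]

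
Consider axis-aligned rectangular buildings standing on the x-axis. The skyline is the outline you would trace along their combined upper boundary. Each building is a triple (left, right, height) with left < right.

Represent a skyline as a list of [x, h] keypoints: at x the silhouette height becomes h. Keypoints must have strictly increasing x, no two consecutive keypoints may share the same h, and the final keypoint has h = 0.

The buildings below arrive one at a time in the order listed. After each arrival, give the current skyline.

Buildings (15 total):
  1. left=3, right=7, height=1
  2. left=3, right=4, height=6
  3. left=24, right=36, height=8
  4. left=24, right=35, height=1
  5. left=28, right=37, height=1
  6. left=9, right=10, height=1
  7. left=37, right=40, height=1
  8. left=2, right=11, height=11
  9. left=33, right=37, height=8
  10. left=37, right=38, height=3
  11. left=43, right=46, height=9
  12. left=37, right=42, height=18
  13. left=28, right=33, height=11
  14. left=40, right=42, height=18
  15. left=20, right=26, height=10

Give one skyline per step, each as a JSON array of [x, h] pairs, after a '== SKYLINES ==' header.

== SKYLINES ==
[[3,1],[7,0]]
[[3,6],[4,1],[7,0]]
[[3,6],[4,1],[7,0],[24,8],[36,0]]
[[3,6],[4,1],[7,0],[24,8],[36,0]]
[[3,6],[4,1],[7,0],[24,8],[36,1],[37,0]]
[[3,6],[4,1],[7,0],[9,1],[10,0],[24,8],[36,1],[37,0]]
[[3,6],[4,1],[7,0],[9,1],[10,0],[24,8],[36,1],[40,0]]
[[2,11],[11,0],[24,8],[36,1],[40,0]]
[[2,11],[11,0],[24,8],[37,1],[40,0]]
[[2,11],[11,0],[24,8],[37,3],[38,1],[40,0]]
[[2,11],[11,0],[24,8],[37,3],[38,1],[40,0],[43,9],[46,0]]
[[2,11],[11,0],[24,8],[37,18],[42,0],[43,9],[46,0]]
[[2,11],[11,0],[24,8],[28,11],[33,8],[37,18],[42,0],[43,9],[46,0]]
[[2,11],[11,0],[24,8],[28,11],[33,8],[37,18],[42,0],[43,9],[46,0]]
[[2,11],[11,0],[20,10],[26,8],[28,11],[33,8],[37,18],[42,0],[43,9],[46,0]]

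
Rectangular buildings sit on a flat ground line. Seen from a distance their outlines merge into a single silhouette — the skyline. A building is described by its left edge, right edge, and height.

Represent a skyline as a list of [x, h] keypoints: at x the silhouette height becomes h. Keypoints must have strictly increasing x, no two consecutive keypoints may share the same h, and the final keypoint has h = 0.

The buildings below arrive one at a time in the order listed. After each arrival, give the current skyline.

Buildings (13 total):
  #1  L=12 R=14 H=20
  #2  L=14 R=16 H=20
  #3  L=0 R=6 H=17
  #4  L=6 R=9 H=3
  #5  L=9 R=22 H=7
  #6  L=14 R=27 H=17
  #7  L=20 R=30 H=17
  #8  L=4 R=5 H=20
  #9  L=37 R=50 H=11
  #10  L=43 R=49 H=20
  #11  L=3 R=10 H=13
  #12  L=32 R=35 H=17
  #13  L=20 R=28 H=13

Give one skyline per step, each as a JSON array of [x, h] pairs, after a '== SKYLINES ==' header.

== SKYLINES ==
[[12,20],[14,0]]
[[12,20],[16,0]]
[[0,17],[6,0],[12,20],[16,0]]
[[0,17],[6,3],[9,0],[12,20],[16,0]]
[[0,17],[6,3],[9,7],[12,20],[16,7],[22,0]]
[[0,17],[6,3],[9,7],[12,20],[16,17],[27,0]]
[[0,17],[6,3],[9,7],[12,20],[16,17],[30,0]]
[[0,17],[4,20],[5,17],[6,3],[9,7],[12,20],[16,17],[30,0]]
[[0,17],[4,20],[5,17],[6,3],[9,7],[12,20],[16,17],[30,0],[37,11],[50,0]]
[[0,17],[4,20],[5,17],[6,3],[9,7],[12,20],[16,17],[30,0],[37,11],[43,20],[49,11],[50,0]]
[[0,17],[4,20],[5,17],[6,13],[10,7],[12,20],[16,17],[30,0],[37,11],[43,20],[49,11],[50,0]]
[[0,17],[4,20],[5,17],[6,13],[10,7],[12,20],[16,17],[30,0],[32,17],[35,0],[37,11],[43,20],[49,11],[50,0]]
[[0,17],[4,20],[5,17],[6,13],[10,7],[12,20],[16,17],[30,0],[32,17],[35,0],[37,11],[43,20],[49,11],[50,0]]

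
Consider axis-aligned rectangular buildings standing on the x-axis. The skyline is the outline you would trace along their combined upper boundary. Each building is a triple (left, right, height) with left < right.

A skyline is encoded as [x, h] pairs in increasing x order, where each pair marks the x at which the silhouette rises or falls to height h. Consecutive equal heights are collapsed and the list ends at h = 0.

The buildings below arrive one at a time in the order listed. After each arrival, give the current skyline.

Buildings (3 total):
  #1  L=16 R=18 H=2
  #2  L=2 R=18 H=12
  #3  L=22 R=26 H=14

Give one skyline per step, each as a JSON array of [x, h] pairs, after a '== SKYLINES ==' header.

== SKYLINES ==
[[16,2],[18,0]]
[[2,12],[18,0]]
[[2,12],[18,0],[22,14],[26,0]]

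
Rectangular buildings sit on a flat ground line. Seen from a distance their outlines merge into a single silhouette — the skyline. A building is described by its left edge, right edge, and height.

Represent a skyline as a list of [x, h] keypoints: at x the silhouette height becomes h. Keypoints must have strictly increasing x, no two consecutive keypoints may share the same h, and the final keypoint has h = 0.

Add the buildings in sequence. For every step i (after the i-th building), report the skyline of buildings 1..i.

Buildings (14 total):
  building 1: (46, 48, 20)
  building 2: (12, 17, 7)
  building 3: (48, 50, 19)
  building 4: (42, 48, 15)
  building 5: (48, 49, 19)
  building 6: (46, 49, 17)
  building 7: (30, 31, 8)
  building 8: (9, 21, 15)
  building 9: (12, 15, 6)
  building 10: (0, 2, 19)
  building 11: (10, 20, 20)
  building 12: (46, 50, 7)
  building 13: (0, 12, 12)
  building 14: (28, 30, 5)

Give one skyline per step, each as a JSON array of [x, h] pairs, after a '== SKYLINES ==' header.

== SKYLINES ==
[[46,20],[48,0]]
[[12,7],[17,0],[46,20],[48,0]]
[[12,7],[17,0],[46,20],[48,19],[50,0]]
[[12,7],[17,0],[42,15],[46,20],[48,19],[50,0]]
[[12,7],[17,0],[42,15],[46,20],[48,19],[50,0]]
[[12,7],[17,0],[42,15],[46,20],[48,19],[50,0]]
[[12,7],[17,0],[30,8],[31,0],[42,15],[46,20],[48,19],[50,0]]
[[9,15],[21,0],[30,8],[31,0],[42,15],[46,20],[48,19],[50,0]]
[[9,15],[21,0],[30,8],[31,0],[42,15],[46,20],[48,19],[50,0]]
[[0,19],[2,0],[9,15],[21,0],[30,8],[31,0],[42,15],[46,20],[48,19],[50,0]]
[[0,19],[2,0],[9,15],[10,20],[20,15],[21,0],[30,8],[31,0],[42,15],[46,20],[48,19],[50,0]]
[[0,19],[2,0],[9,15],[10,20],[20,15],[21,0],[30,8],[31,0],[42,15],[46,20],[48,19],[50,0]]
[[0,19],[2,12],[9,15],[10,20],[20,15],[21,0],[30,8],[31,0],[42,15],[46,20],[48,19],[50,0]]
[[0,19],[2,12],[9,15],[10,20],[20,15],[21,0],[28,5],[30,8],[31,0],[42,15],[46,20],[48,19],[50,0]]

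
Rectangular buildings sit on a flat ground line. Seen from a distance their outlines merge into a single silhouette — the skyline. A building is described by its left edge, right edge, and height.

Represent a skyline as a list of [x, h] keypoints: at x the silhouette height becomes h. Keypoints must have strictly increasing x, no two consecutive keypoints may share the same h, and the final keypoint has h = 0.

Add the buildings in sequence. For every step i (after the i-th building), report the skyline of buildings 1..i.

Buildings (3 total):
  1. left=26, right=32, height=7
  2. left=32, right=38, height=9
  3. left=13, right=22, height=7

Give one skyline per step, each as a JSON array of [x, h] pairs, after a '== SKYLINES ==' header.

== SKYLINES ==
[[26,7],[32,0]]
[[26,7],[32,9],[38,0]]
[[13,7],[22,0],[26,7],[32,9],[38,0]]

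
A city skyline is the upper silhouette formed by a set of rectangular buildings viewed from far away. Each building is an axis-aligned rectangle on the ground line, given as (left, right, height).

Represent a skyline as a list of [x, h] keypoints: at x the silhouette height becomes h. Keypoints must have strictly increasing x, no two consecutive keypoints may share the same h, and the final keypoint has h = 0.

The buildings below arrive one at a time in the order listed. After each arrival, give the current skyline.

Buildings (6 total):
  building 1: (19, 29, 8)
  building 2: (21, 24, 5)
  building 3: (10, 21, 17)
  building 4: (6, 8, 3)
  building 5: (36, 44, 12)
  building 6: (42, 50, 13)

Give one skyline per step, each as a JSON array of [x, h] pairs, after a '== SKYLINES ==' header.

== SKYLINES ==
[[19,8],[29,0]]
[[19,8],[29,0]]
[[10,17],[21,8],[29,0]]
[[6,3],[8,0],[10,17],[21,8],[29,0]]
[[6,3],[8,0],[10,17],[21,8],[29,0],[36,12],[44,0]]
[[6,3],[8,0],[10,17],[21,8],[29,0],[36,12],[42,13],[50,0]]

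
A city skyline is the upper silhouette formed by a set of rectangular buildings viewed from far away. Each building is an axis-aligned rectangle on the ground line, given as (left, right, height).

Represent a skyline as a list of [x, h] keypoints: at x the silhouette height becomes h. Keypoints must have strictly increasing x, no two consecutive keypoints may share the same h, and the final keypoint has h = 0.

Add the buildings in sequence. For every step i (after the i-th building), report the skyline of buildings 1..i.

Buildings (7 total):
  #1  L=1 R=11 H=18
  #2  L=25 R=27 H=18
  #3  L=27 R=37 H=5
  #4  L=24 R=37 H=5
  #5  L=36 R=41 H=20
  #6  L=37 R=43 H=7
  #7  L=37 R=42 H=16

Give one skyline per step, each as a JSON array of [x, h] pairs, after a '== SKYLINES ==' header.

== SKYLINES ==
[[1,18],[11,0]]
[[1,18],[11,0],[25,18],[27,0]]
[[1,18],[11,0],[25,18],[27,5],[37,0]]
[[1,18],[11,0],[24,5],[25,18],[27,5],[37,0]]
[[1,18],[11,0],[24,5],[25,18],[27,5],[36,20],[41,0]]
[[1,18],[11,0],[24,5],[25,18],[27,5],[36,20],[41,7],[43,0]]
[[1,18],[11,0],[24,5],[25,18],[27,5],[36,20],[41,16],[42,7],[43,0]]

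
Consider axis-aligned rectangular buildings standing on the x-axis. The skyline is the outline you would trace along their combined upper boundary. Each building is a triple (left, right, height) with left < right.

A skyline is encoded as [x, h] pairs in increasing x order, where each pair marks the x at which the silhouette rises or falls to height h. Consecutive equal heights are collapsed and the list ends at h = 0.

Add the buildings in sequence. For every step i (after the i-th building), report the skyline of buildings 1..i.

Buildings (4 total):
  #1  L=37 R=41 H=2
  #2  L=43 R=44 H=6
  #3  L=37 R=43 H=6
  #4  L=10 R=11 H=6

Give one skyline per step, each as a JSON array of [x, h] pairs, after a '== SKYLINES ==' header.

== SKYLINES ==
[[37,2],[41,0]]
[[37,2],[41,0],[43,6],[44,0]]
[[37,6],[44,0]]
[[10,6],[11,0],[37,6],[44,0]]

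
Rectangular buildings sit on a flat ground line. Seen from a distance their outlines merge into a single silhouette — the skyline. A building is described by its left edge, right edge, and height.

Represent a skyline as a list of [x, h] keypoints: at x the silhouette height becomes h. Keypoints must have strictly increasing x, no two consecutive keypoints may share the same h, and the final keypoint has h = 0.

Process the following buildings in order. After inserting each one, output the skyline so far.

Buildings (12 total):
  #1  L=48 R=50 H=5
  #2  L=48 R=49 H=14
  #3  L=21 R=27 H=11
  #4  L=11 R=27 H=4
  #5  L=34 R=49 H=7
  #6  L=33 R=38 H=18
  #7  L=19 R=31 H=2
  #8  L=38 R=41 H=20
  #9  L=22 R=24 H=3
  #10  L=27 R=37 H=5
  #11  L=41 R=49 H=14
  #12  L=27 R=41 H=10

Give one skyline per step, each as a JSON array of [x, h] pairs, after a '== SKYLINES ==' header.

== SKYLINES ==
[[48,5],[50,0]]
[[48,14],[49,5],[50,0]]
[[21,11],[27,0],[48,14],[49,5],[50,0]]
[[11,4],[21,11],[27,0],[48,14],[49,5],[50,0]]
[[11,4],[21,11],[27,0],[34,7],[48,14],[49,5],[50,0]]
[[11,4],[21,11],[27,0],[33,18],[38,7],[48,14],[49,5],[50,0]]
[[11,4],[21,11],[27,2],[31,0],[33,18],[38,7],[48,14],[49,5],[50,0]]
[[11,4],[21,11],[27,2],[31,0],[33,18],[38,20],[41,7],[48,14],[49,5],[50,0]]
[[11,4],[21,11],[27,2],[31,0],[33,18],[38,20],[41,7],[48,14],[49,5],[50,0]]
[[11,4],[21,11],[27,5],[33,18],[38,20],[41,7],[48,14],[49,5],[50,0]]
[[11,4],[21,11],[27,5],[33,18],[38,20],[41,14],[49,5],[50,0]]
[[11,4],[21,11],[27,10],[33,18],[38,20],[41,14],[49,5],[50,0]]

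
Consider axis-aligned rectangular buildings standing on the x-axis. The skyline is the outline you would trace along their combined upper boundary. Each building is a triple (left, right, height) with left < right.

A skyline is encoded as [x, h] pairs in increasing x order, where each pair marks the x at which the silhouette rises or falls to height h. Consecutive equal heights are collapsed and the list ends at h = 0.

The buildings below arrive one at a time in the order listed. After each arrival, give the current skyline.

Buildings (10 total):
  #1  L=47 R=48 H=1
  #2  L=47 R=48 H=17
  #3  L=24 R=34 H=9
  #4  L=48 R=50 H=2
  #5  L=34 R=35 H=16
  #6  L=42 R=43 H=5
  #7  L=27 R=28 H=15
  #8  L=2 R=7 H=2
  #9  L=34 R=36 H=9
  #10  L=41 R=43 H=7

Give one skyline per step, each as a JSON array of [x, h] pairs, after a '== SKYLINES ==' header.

== SKYLINES ==
[[47,1],[48,0]]
[[47,17],[48,0]]
[[24,9],[34,0],[47,17],[48,0]]
[[24,9],[34,0],[47,17],[48,2],[50,0]]
[[24,9],[34,16],[35,0],[47,17],[48,2],[50,0]]
[[24,9],[34,16],[35,0],[42,5],[43,0],[47,17],[48,2],[50,0]]
[[24,9],[27,15],[28,9],[34,16],[35,0],[42,5],[43,0],[47,17],[48,2],[50,0]]
[[2,2],[7,0],[24,9],[27,15],[28,9],[34,16],[35,0],[42,5],[43,0],[47,17],[48,2],[50,0]]
[[2,2],[7,0],[24,9],[27,15],[28,9],[34,16],[35,9],[36,0],[42,5],[43,0],[47,17],[48,2],[50,0]]
[[2,2],[7,0],[24,9],[27,15],[28,9],[34,16],[35,9],[36,0],[41,7],[43,0],[47,17],[48,2],[50,0]]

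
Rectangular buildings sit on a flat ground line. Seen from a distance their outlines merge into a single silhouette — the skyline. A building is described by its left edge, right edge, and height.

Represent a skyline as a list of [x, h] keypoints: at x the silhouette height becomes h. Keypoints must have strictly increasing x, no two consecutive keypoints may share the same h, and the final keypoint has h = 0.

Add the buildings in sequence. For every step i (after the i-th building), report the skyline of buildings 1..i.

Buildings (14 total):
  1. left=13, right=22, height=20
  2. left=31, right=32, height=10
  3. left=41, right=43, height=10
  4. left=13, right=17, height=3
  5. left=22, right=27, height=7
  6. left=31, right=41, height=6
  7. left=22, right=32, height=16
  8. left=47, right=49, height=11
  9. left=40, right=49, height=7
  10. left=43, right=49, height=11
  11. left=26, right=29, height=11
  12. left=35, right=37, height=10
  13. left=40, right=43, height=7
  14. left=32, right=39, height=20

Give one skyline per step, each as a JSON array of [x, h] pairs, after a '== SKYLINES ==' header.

== SKYLINES ==
[[13,20],[22,0]]
[[13,20],[22,0],[31,10],[32,0]]
[[13,20],[22,0],[31,10],[32,0],[41,10],[43,0]]
[[13,20],[22,0],[31,10],[32,0],[41,10],[43,0]]
[[13,20],[22,7],[27,0],[31,10],[32,0],[41,10],[43,0]]
[[13,20],[22,7],[27,0],[31,10],[32,6],[41,10],[43,0]]
[[13,20],[22,16],[32,6],[41,10],[43,0]]
[[13,20],[22,16],[32,6],[41,10],[43,0],[47,11],[49,0]]
[[13,20],[22,16],[32,6],[40,7],[41,10],[43,7],[47,11],[49,0]]
[[13,20],[22,16],[32,6],[40,7],[41,10],[43,11],[49,0]]
[[13,20],[22,16],[32,6],[40,7],[41,10],[43,11],[49,0]]
[[13,20],[22,16],[32,6],[35,10],[37,6],[40,7],[41,10],[43,11],[49,0]]
[[13,20],[22,16],[32,6],[35,10],[37,6],[40,7],[41,10],[43,11],[49,0]]
[[13,20],[22,16],[32,20],[39,6],[40,7],[41,10],[43,11],[49,0]]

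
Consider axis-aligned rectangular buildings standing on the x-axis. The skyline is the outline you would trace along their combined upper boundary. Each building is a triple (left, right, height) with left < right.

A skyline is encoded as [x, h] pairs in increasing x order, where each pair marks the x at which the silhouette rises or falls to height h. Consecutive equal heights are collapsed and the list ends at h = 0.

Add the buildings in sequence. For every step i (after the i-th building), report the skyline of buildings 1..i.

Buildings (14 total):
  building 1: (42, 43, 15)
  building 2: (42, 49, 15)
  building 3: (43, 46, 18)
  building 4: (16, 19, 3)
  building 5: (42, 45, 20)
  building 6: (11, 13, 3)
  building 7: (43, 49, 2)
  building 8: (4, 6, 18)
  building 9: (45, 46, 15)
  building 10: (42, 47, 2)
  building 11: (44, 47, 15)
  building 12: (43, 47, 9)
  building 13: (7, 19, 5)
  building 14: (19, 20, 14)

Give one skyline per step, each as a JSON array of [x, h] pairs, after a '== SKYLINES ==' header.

== SKYLINES ==
[[42,15],[43,0]]
[[42,15],[49,0]]
[[42,15],[43,18],[46,15],[49,0]]
[[16,3],[19,0],[42,15],[43,18],[46,15],[49,0]]
[[16,3],[19,0],[42,20],[45,18],[46,15],[49,0]]
[[11,3],[13,0],[16,3],[19,0],[42,20],[45,18],[46,15],[49,0]]
[[11,3],[13,0],[16,3],[19,0],[42,20],[45,18],[46,15],[49,0]]
[[4,18],[6,0],[11,3],[13,0],[16,3],[19,0],[42,20],[45,18],[46,15],[49,0]]
[[4,18],[6,0],[11,3],[13,0],[16,3],[19,0],[42,20],[45,18],[46,15],[49,0]]
[[4,18],[6,0],[11,3],[13,0],[16,3],[19,0],[42,20],[45,18],[46,15],[49,0]]
[[4,18],[6,0],[11,3],[13,0],[16,3],[19,0],[42,20],[45,18],[46,15],[49,0]]
[[4,18],[6,0],[11,3],[13,0],[16,3],[19,0],[42,20],[45,18],[46,15],[49,0]]
[[4,18],[6,0],[7,5],[19,0],[42,20],[45,18],[46,15],[49,0]]
[[4,18],[6,0],[7,5],[19,14],[20,0],[42,20],[45,18],[46,15],[49,0]]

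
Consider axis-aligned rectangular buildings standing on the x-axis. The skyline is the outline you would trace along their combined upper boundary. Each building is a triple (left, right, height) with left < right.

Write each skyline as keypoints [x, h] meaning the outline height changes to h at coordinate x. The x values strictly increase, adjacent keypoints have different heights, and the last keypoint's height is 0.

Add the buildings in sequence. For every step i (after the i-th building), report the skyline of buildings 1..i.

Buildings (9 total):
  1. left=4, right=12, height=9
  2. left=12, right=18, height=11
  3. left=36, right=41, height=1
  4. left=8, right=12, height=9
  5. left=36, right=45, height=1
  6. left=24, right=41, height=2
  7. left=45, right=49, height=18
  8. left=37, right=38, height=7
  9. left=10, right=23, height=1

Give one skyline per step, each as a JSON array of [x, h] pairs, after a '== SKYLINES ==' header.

== SKYLINES ==
[[4,9],[12,0]]
[[4,9],[12,11],[18,0]]
[[4,9],[12,11],[18,0],[36,1],[41,0]]
[[4,9],[12,11],[18,0],[36,1],[41,0]]
[[4,9],[12,11],[18,0],[36,1],[45,0]]
[[4,9],[12,11],[18,0],[24,2],[41,1],[45,0]]
[[4,9],[12,11],[18,0],[24,2],[41,1],[45,18],[49,0]]
[[4,9],[12,11],[18,0],[24,2],[37,7],[38,2],[41,1],[45,18],[49,0]]
[[4,9],[12,11],[18,1],[23,0],[24,2],[37,7],[38,2],[41,1],[45,18],[49,0]]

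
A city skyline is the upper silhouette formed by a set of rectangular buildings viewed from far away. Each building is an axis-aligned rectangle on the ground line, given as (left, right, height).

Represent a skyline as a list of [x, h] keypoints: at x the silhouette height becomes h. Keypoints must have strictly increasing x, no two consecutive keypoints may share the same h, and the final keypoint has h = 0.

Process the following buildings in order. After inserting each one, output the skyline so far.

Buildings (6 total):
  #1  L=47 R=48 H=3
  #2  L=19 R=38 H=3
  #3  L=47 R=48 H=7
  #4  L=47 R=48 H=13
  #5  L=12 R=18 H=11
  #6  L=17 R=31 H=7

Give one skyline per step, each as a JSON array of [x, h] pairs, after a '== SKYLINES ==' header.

== SKYLINES ==
[[47,3],[48,0]]
[[19,3],[38,0],[47,3],[48,0]]
[[19,3],[38,0],[47,7],[48,0]]
[[19,3],[38,0],[47,13],[48,0]]
[[12,11],[18,0],[19,3],[38,0],[47,13],[48,0]]
[[12,11],[18,7],[31,3],[38,0],[47,13],[48,0]]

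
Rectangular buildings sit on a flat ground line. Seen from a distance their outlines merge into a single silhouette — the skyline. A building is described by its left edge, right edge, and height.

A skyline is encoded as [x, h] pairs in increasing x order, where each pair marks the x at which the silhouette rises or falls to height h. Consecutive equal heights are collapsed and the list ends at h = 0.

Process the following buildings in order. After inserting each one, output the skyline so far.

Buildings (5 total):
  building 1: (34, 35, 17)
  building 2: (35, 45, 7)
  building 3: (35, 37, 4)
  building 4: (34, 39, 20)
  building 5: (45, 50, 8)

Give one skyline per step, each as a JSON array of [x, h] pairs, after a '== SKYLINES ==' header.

== SKYLINES ==
[[34,17],[35,0]]
[[34,17],[35,7],[45,0]]
[[34,17],[35,7],[45,0]]
[[34,20],[39,7],[45,0]]
[[34,20],[39,7],[45,8],[50,0]]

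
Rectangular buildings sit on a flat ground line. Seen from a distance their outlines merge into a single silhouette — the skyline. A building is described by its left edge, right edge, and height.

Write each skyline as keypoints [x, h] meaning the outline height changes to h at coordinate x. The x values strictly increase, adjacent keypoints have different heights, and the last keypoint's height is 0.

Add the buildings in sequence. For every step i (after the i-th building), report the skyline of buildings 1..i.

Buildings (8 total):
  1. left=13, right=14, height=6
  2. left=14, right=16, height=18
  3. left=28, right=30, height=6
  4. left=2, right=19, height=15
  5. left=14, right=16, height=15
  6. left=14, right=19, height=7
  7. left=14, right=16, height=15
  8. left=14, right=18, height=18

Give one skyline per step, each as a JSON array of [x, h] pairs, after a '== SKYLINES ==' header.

== SKYLINES ==
[[13,6],[14,0]]
[[13,6],[14,18],[16,0]]
[[13,6],[14,18],[16,0],[28,6],[30,0]]
[[2,15],[14,18],[16,15],[19,0],[28,6],[30,0]]
[[2,15],[14,18],[16,15],[19,0],[28,6],[30,0]]
[[2,15],[14,18],[16,15],[19,0],[28,6],[30,0]]
[[2,15],[14,18],[16,15],[19,0],[28,6],[30,0]]
[[2,15],[14,18],[18,15],[19,0],[28,6],[30,0]]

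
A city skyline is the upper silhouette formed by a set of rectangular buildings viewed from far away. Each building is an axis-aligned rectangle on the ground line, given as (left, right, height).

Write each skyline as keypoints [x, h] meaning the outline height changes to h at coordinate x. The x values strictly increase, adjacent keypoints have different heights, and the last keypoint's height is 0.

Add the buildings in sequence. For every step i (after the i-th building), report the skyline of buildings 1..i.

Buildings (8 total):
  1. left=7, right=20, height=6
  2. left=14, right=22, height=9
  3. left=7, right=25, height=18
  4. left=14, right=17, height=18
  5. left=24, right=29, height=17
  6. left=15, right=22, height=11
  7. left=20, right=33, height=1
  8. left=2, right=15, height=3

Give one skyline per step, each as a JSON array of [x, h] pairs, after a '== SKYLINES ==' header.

== SKYLINES ==
[[7,6],[20,0]]
[[7,6],[14,9],[22,0]]
[[7,18],[25,0]]
[[7,18],[25,0]]
[[7,18],[25,17],[29,0]]
[[7,18],[25,17],[29,0]]
[[7,18],[25,17],[29,1],[33,0]]
[[2,3],[7,18],[25,17],[29,1],[33,0]]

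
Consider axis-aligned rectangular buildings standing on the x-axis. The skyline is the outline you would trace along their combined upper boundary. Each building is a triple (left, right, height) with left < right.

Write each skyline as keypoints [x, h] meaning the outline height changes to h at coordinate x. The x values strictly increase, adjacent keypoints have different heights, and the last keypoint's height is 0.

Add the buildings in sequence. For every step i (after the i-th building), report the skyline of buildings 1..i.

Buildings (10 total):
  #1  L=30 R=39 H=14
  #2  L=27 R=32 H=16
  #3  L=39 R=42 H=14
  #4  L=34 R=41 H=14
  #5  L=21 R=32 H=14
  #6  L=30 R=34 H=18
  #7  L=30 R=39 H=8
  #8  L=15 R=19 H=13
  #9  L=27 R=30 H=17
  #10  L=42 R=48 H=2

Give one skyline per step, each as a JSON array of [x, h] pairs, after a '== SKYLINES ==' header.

== SKYLINES ==
[[30,14],[39,0]]
[[27,16],[32,14],[39,0]]
[[27,16],[32,14],[42,0]]
[[27,16],[32,14],[42,0]]
[[21,14],[27,16],[32,14],[42,0]]
[[21,14],[27,16],[30,18],[34,14],[42,0]]
[[21,14],[27,16],[30,18],[34,14],[42,0]]
[[15,13],[19,0],[21,14],[27,16],[30,18],[34,14],[42,0]]
[[15,13],[19,0],[21,14],[27,17],[30,18],[34,14],[42,0]]
[[15,13],[19,0],[21,14],[27,17],[30,18],[34,14],[42,2],[48,0]]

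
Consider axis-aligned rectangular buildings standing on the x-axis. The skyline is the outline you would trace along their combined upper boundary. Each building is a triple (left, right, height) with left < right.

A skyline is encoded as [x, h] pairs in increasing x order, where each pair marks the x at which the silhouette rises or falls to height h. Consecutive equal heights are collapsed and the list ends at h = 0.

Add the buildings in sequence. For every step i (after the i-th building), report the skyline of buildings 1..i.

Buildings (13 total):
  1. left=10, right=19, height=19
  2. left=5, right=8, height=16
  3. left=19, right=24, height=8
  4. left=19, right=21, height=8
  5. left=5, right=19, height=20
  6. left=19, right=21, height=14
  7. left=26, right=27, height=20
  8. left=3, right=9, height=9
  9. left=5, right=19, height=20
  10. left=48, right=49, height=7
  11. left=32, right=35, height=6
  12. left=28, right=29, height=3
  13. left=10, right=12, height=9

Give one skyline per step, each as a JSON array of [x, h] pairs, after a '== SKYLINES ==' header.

== SKYLINES ==
[[10,19],[19,0]]
[[5,16],[8,0],[10,19],[19,0]]
[[5,16],[8,0],[10,19],[19,8],[24,0]]
[[5,16],[8,0],[10,19],[19,8],[24,0]]
[[5,20],[19,8],[24,0]]
[[5,20],[19,14],[21,8],[24,0]]
[[5,20],[19,14],[21,8],[24,0],[26,20],[27,0]]
[[3,9],[5,20],[19,14],[21,8],[24,0],[26,20],[27,0]]
[[3,9],[5,20],[19,14],[21,8],[24,0],[26,20],[27,0]]
[[3,9],[5,20],[19,14],[21,8],[24,0],[26,20],[27,0],[48,7],[49,0]]
[[3,9],[5,20],[19,14],[21,8],[24,0],[26,20],[27,0],[32,6],[35,0],[48,7],[49,0]]
[[3,9],[5,20],[19,14],[21,8],[24,0],[26,20],[27,0],[28,3],[29,0],[32,6],[35,0],[48,7],[49,0]]
[[3,9],[5,20],[19,14],[21,8],[24,0],[26,20],[27,0],[28,3],[29,0],[32,6],[35,0],[48,7],[49,0]]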